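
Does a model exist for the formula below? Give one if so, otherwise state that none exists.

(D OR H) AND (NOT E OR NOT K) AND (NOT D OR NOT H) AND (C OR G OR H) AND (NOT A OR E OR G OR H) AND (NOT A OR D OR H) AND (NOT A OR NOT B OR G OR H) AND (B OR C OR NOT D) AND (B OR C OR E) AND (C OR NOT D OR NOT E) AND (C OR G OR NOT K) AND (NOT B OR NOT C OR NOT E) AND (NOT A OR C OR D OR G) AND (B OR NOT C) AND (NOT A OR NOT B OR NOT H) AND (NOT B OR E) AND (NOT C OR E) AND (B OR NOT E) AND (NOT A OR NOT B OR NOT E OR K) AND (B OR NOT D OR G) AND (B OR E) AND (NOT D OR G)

Set E = True.
  then (NOT E OR NOT K) forces K = False.
  then (B OR NOT E) forces B = True.
  then (NOT A OR NOT B OR NOT E OR K) forces A = False.
  then (NOT B OR NOT C OR NOT E) forces C = False.
  then (C OR NOT D OR NOT E) forces D = False.
  then (D OR H) forces H = True.
Set G = True.
All clauses satisfied.

E=T, D=F, G=T, C=F, H=T, A=F, B=T, K=F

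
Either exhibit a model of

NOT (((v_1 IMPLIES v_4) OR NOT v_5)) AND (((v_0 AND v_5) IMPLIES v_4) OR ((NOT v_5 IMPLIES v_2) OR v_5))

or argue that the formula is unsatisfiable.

v_0 = True, v_1 = True, v_2 = False, v_4 = False, v_5 = True

  NOT (((v_1 IMPLIES v_4) OR NOT v_5)) = True
    (v_1 IMPLIES v_4) OR NOT v_5 = False
      v_1 IMPLIES v_4 = False
      NOT v_5 = False
  ((v_0 AND v_5) IMPLIES v_4) OR ((NOT v_5 IMPLIES v_2) OR v_5) = True
    (v_0 AND v_5) IMPLIES v_4 = False
      v_0 AND v_5 = True
    (NOT v_5 IMPLIES v_2) OR v_5 = True
      NOT v_5 IMPLIES v_2 = True
        NOT v_5 = False
Both conjuncts True, so the formula holds.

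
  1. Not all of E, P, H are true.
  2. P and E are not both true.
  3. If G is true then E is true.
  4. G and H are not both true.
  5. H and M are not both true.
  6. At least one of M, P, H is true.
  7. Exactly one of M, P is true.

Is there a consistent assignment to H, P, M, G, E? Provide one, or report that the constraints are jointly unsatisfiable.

H=T, P=T, M=F, G=F, E=F

  (1) {E, P, H}: 2/3 true — not all ✓
  (2) P=T, E=F — not both ✓
  (3) G=F ⇒ E: vacuous ✓
  (4) G=F, H=T — not both ✓
  (5) H=T, M=F — not both ✓
  (6) {M, P, H}: 2 true — at least one ✓
  (7) {M, P}: 1 true — exactly one ✓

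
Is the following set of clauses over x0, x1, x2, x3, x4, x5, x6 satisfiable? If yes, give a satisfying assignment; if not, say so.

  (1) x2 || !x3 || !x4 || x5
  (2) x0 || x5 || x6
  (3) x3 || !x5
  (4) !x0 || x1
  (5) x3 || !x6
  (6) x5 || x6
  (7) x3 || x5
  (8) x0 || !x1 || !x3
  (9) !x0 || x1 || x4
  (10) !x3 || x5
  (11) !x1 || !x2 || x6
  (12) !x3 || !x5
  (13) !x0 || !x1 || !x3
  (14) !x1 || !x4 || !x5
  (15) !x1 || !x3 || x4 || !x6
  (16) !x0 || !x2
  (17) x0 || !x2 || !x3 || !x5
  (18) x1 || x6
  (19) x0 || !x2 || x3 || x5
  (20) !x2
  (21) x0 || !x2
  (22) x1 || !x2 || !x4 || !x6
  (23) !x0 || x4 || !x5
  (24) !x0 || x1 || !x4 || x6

Case x3 = True:
  (!x3 || x5) forces x5 = True.
  Clause (!x3 || !x5) is falsified — contradiction.
Case x3 = False:
  (x3 || !x5) forces x5 = False.
  Clause (x3 || x5) is falsified — contradiction.
Both cases fail, so the formula is unsatisfiable.

UNSATISFIABLE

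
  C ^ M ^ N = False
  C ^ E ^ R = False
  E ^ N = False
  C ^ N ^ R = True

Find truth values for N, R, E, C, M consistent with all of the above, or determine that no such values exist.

The formula is unsatisfiable.

Adding constraints 2, 3, 4 mod 2: every variable appears an even number of times on the left, so the left side is 0.
But the right sides sum to 1 (mod 2). 0 ≠ 1 — the system is inconsistent.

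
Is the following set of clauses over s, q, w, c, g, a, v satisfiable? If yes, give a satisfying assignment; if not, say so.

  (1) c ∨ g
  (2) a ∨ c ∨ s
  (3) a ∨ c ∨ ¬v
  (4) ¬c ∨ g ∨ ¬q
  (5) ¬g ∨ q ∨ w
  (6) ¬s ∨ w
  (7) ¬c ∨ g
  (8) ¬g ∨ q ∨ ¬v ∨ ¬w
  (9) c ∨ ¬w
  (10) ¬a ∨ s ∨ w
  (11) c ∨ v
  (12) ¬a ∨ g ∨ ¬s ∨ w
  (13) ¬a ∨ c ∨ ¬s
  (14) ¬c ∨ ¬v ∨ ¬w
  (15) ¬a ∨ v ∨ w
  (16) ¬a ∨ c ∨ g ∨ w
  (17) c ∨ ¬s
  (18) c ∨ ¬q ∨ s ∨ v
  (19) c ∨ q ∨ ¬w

s = False, q = True, w = True, c = True, g = True, a = False, v = False

Set s = False.
Set q = True.
Set w = True.
  then (c ∨ ¬w) forces c = True.
  then (¬c ∨ ¬v ∨ ¬w) forces v = False.
  then (¬c ∨ g ∨ ¬q) forces g = True.
Set a = False.
All clauses satisfied.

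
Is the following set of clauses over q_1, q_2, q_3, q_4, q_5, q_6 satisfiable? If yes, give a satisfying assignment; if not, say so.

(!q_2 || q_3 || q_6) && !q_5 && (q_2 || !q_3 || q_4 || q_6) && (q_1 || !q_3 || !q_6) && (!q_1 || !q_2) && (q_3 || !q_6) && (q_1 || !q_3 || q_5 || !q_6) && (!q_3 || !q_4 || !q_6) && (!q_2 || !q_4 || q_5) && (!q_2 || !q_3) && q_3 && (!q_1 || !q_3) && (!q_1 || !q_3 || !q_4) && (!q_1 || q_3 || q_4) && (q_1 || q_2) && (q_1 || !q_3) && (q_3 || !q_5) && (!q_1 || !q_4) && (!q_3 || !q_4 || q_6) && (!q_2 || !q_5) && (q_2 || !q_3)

Unsatisfiable — no assignment works.

Case q_3 = True:
  (!q_5) forces q_5 = False.
  (!q_2 || !q_3) forces q_2 = False.
  Clause (q_2 || !q_3) is falsified — contradiction.
Case q_3 = False:
  Clause (q_3) is falsified — contradiction.
Both cases fail, so the formula is unsatisfiable.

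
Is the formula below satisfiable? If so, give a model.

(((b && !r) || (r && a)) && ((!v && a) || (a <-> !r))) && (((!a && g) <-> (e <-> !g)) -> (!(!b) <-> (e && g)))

r = False; a = True; b = True; v = False; e = True; g = True

  ((b && !r) || (r && a)) && ((!v && a) || (a <-> !r)) = True
    (b && !r) || (r && a) = True
      b && !r = True
        !r = True
      r && a = False
    (!v && a) || (a <-> !r) = True
      !v && a = True
        !v = True
      a <-> !r = True
        !r = True
  ((!a && g) <-> (e <-> !g)) -> (!(!b) <-> (e && g)) = True
    (!a && g) <-> (e <-> !g) = True
      !a && g = False
        !a = False
      e <-> !g = False
        !g = False
    !(!b) <-> (e && g) = True
      !(!b) = True
        !b = False
      e && g = True
Both conjuncts True, so the formula holds.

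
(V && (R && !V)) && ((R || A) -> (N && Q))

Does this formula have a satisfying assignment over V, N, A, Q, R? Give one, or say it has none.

Case V = True: the conjunct !V is False.
Case V = False: the conjunct V is False.
Both cases fail — unsatisfiable.

Unsatisfiable — no assignment works.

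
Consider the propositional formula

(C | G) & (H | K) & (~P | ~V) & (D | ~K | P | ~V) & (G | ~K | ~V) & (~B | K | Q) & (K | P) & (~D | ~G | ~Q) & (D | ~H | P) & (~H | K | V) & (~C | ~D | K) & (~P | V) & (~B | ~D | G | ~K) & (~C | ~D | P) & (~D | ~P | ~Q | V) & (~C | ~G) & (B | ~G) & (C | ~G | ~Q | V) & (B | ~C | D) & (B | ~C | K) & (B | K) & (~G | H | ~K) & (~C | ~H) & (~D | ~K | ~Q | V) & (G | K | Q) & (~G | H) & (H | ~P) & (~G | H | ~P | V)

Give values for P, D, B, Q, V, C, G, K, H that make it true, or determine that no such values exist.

P=F; D=F; B=T; Q=T; V=F; C=T; G=F; K=T; H=F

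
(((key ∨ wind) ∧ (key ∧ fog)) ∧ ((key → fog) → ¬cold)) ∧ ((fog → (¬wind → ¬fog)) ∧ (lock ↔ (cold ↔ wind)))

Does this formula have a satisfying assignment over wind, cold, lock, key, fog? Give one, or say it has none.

wind=T, cold=F, lock=F, key=T, fog=T

  ((key ∨ wind) ∧ (key ∧ fog)) ∧ ((key → fog) → ¬cold) = True
    (key ∨ wind) ∧ (key ∧ fog) = True
      key ∨ wind = True
      key ∧ fog = True
    (key → fog) → ¬cold = True
      key → fog = True
      ¬cold = True
  (fog → (¬wind → ¬fog)) ∧ (lock ↔ (cold ↔ wind)) = True
    fog → (¬wind → ¬fog) = True
      ¬wind → ¬fog = True
        ¬wind = False
        ¬fog = False
    lock ↔ (cold ↔ wind) = True
      cold ↔ wind = False
Both conjuncts True, so the formula holds.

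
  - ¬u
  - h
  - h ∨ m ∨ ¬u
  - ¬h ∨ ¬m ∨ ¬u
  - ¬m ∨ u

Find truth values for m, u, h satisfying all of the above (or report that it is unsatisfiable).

m = False, u = False, h = True

Unit clause (¬u) forces u = False.
Unit clause (h) forces h = True.
In (¬m ∨ u) only ¬m is left, so m = False.
Check each clause:
  (¬u): ¬u holds.
  (h): h holds.
  (h ∨ m ∨ ¬u): h holds.
  (¬h ∨ ¬m ∨ ¬u): ¬m holds.
  (¬m ∨ u): ¬m holds.
All clauses satisfied.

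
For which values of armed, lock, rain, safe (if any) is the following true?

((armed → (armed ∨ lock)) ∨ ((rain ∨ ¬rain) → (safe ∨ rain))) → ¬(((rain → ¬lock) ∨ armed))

armed=F, lock=T, rain=T, safe=F

  ((armed → (armed ∨ lock)) ∨ ((rain ∨ ¬rain) → (safe ∨ rain))) → ¬(((rain → ¬lock) ∨ armed)) = True
    (armed → (armed ∨ lock)) ∨ ((rain ∨ ¬rain) → (safe ∨ rain)) = True
      armed → (armed ∨ lock) = True
        armed ∨ lock = True
      (rain ∨ ¬rain) → (safe ∨ rain) = True
        rain ∨ ¬rain = True
          ¬rain = False
        safe ∨ rain = True
    ¬(((rain → ¬lock) ∨ armed)) = True
      (rain → ¬lock) ∨ armed = False
        rain → ¬lock = False
          ¬lock = False
The formula evaluates to True.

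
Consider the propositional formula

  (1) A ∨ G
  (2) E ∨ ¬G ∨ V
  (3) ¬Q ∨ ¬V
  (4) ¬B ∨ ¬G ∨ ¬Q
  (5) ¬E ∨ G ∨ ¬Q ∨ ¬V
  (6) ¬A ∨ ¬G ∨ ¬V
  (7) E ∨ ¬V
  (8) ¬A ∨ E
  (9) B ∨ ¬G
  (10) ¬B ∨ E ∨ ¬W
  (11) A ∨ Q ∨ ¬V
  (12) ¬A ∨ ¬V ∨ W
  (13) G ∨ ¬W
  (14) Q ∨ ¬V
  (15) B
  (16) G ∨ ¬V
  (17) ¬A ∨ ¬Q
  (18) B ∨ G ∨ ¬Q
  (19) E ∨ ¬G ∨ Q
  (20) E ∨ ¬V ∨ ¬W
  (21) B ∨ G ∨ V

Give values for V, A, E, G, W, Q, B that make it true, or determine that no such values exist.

Unit clause (B) forces B = True.
Try V = True:
  (¬Q ∨ ¬V) forces Q = False.
  clause (Q ∨ ¬V) is falsified — backtrack.
So V = False.
Set A = True.
  then (¬A ∨ E) forces E = True.
  then (¬A ∨ ¬Q) forces Q = False.
Set G = True.
Set W = True.
All clauses satisfied.

V = False, A = True, E = True, G = True, W = True, Q = False, B = True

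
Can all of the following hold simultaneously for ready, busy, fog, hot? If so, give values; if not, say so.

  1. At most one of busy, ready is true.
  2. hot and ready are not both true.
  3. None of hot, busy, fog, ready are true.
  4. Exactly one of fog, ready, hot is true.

Case ready = True:
  Constraint (3) is violated (ready=T) — contradiction.
Case ready = False:
  (3) forces hot = False.
  (3) forces busy = False.
  (3) forces fog = False.
  Constraint (4) is violated (fog=F, ready=F, hot=F) — contradiction.
Both cases fail — unsatisfiable.

No satisfying assignment exists.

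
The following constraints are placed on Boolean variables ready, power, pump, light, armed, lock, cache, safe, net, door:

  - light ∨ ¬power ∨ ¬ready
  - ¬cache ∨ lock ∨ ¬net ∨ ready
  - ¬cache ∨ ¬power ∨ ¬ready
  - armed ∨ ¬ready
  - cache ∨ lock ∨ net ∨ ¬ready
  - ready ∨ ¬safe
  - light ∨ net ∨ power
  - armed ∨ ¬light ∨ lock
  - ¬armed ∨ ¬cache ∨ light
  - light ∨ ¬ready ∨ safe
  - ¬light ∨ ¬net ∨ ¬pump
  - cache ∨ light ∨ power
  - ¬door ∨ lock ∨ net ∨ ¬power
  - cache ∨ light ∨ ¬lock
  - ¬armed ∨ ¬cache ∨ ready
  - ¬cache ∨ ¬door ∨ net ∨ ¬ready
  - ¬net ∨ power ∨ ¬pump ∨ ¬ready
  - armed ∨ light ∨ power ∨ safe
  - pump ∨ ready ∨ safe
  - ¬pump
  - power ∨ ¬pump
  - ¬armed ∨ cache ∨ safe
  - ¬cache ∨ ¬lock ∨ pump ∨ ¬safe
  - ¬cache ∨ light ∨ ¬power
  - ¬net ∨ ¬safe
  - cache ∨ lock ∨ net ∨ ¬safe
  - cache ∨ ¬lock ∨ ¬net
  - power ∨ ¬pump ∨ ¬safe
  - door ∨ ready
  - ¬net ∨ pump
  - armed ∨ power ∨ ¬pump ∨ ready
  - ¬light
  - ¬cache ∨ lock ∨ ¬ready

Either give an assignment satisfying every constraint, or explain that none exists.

Unsatisfiable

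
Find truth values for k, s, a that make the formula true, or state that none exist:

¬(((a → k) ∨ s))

k = False, s = False, a = True

  ¬(((a → k) ∨ s)) = True
    (a → k) ∨ s = False
      a → k = False
The formula evaluates to True.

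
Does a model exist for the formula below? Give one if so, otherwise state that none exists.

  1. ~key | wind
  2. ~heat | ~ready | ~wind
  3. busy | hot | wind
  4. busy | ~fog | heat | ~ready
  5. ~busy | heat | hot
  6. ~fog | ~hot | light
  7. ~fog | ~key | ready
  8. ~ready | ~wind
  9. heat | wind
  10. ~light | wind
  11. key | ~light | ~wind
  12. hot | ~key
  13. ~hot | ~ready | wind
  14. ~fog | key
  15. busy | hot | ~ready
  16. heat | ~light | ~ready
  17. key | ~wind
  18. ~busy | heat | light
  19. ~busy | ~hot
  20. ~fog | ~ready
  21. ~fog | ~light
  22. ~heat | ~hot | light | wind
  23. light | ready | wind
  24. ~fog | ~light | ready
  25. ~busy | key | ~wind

hot=T, wind=T, light=F, key=T, heat=T, busy=F, fog=F, ready=F

Set hot = True.
  then (~busy | ~hot) forces busy = False.
Try wind = False:
  (~key | wind) forces key = False.
  (heat | wind) forces heat = True.
  (~light | wind) forces light = False.
  clause (~heat | ~hot | light | wind) is falsified — backtrack.
So wind = True.
  then (~ready | ~wind) forces ready = False.
  then (key | ~wind) forces key = True.
  then (~fog | ~key | ready) forces fog = False.
Set light = False.
Set heat = True.
All clauses satisfied.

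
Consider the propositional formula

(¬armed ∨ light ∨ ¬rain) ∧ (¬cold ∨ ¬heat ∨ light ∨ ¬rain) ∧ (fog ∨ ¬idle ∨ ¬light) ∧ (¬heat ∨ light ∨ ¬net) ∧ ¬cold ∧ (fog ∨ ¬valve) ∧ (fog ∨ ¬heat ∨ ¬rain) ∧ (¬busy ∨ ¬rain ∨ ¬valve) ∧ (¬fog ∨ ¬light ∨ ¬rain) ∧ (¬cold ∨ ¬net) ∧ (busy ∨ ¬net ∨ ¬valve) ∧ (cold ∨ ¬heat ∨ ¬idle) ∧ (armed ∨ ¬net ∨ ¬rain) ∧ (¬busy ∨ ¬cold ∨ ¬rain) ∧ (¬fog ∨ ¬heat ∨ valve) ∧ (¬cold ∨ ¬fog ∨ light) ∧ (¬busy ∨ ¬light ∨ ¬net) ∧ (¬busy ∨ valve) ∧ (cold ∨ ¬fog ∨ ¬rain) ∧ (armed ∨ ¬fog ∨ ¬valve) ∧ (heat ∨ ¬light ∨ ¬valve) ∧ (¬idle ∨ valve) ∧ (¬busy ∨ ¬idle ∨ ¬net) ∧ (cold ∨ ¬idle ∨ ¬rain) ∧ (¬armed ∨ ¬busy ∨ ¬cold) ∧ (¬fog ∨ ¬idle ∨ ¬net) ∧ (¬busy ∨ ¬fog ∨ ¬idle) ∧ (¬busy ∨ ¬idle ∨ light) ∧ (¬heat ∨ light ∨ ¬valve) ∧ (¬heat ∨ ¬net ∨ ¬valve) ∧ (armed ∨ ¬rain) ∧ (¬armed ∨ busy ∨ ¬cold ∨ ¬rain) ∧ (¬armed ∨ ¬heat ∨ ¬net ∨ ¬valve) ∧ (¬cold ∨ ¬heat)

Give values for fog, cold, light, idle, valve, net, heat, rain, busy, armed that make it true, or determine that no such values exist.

fog=F, cold=F, light=T, idle=F, valve=F, net=F, heat=T, rain=F, busy=F, armed=T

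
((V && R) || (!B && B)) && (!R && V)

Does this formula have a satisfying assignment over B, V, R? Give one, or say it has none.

No satisfying assignment exists.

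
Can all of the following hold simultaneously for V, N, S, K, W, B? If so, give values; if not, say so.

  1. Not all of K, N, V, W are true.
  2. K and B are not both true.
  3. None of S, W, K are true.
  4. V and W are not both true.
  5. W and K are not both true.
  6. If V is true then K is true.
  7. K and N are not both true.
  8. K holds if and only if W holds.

V = False, N = True, S = False, K = False, W = False, B = True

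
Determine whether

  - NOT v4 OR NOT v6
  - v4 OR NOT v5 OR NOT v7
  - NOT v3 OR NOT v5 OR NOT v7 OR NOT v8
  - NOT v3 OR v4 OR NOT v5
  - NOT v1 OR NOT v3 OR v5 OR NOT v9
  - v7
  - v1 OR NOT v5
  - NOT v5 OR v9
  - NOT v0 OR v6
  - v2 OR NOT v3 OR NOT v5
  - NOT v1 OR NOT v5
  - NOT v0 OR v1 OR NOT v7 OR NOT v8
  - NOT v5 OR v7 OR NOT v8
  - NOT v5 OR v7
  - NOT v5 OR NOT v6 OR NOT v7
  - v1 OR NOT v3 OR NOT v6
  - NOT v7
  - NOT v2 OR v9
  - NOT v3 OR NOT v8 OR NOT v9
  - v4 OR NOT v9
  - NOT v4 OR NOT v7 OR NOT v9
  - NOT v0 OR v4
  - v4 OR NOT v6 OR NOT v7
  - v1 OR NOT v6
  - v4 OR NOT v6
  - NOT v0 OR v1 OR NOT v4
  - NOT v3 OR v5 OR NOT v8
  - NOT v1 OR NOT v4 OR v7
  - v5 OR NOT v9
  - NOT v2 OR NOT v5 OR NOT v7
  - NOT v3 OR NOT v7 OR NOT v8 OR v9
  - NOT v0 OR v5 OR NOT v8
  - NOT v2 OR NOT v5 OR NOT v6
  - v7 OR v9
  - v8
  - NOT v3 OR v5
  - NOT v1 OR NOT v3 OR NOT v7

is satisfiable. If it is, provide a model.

No satisfying assignment exists.

Case v7 = True:
  Clause (NOT v7) is falsified — contradiction.
Case v7 = False:
  Clause (v7) is falsified — contradiction.
Both cases fail, so the formula is unsatisfiable.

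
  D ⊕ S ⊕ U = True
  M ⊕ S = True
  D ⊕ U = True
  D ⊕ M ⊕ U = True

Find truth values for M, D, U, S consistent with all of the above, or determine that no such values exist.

Unsatisfiable

Adding constraints 1, 2, 4 mod 2: every variable appears an even number of times on the left, so the left side is 0.
But the right sides sum to 1 (mod 2). 0 ≠ 1 — the system is inconsistent.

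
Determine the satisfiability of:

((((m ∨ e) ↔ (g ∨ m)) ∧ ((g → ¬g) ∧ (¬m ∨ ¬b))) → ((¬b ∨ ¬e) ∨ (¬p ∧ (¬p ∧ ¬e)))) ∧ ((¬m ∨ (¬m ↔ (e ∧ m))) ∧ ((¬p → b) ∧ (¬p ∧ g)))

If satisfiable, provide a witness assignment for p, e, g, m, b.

p = False, e = False, g = True, m = True, b = True

  (((m ∨ e) ↔ (g ∨ m)) ∧ ((g → ¬g) ∧ (¬m ∨ ¬b))) → ((¬b ∨ ¬e) ∨ (¬p ∧ (¬p ∧ ¬e))) = True
    ((m ∨ e) ↔ (g ∨ m)) ∧ ((g → ¬g) ∧ (¬m ∨ ¬b)) = False
      (m ∨ e) ↔ (g ∨ m) = True
        m ∨ e = True
        g ∨ m = True
      (g → ¬g) ∧ (¬m ∨ ¬b) = False
        g → ¬g = False
          ¬g = False
        ¬m ∨ ¬b = False
          ¬m = False
          ¬b = False
    (¬b ∨ ¬e) ∨ (¬p ∧ (¬p ∧ ¬e)) = True
      ¬b ∨ ¬e = True
        ¬b = False
        ¬e = True
      ¬p ∧ (¬p ∧ ¬e) = True
        ¬p = True
        ¬p ∧ ¬e = True
          ¬p = True
          ¬e = True
  (¬m ∨ (¬m ↔ (e ∧ m))) ∧ ((¬p → b) ∧ (¬p ∧ g)) = True
    ¬m ∨ (¬m ↔ (e ∧ m)) = True
      ¬m = False
      ¬m ↔ (e ∧ m) = True
        ¬m = False
        e ∧ m = False
    (¬p → b) ∧ (¬p ∧ g) = True
      ¬p → b = True
        ¬p = True
      ¬p ∧ g = True
        ¬p = True
Both conjuncts True, so the formula holds.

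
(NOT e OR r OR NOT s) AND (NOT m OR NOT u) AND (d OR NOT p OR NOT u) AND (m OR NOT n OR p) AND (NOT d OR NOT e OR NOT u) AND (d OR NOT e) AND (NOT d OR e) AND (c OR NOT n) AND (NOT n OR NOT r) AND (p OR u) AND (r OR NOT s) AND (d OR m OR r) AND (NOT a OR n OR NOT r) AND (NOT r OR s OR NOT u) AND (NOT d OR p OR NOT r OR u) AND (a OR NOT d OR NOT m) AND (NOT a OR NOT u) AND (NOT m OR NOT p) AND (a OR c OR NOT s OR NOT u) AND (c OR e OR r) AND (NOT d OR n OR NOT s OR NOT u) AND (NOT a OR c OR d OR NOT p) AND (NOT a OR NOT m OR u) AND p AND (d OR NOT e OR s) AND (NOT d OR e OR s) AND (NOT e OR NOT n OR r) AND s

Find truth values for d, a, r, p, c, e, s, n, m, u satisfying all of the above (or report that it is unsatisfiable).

d=T, a=F, r=T, p=T, c=T, e=T, s=T, n=F, m=F, u=F

Unit clause (p) forces p = True.
Unit clause (s) forces s = True.
In (r OR NOT s) only r is left, so r = True.
In (NOT m OR NOT p) only NOT m is left, so m = False.
In (NOT n OR NOT r) only NOT n is left, so n = False.
In (NOT a OR n OR NOT r) only NOT a is left, so a = False.
Set d = True.
  then (NOT d OR e) forces e = True.
  then (NOT d OR n OR NOT s OR NOT u) forces u = False.
Set c = True.
All clauses satisfied.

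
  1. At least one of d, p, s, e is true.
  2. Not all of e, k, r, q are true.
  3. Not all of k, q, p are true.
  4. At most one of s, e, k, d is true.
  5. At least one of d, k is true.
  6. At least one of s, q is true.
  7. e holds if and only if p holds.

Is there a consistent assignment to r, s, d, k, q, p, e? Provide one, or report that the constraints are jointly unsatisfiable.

r = True, s = False, d = True, k = False, q = True, p = False, e = False

  (1) {d, p, s, e}: 1 true — at least one ✓
  (2) {e, k, r, q}: 2/4 true — not all ✓
  (3) {k, q, p}: 1/3 true — not all ✓
  (4) {s, e, k, d}: 1 true — at most one ✓
  (5) {d, k}: 1 true — at least one ✓
  (6) {s, q}: 1 true — at least one ✓
  (7) e=F, p=F — same ✓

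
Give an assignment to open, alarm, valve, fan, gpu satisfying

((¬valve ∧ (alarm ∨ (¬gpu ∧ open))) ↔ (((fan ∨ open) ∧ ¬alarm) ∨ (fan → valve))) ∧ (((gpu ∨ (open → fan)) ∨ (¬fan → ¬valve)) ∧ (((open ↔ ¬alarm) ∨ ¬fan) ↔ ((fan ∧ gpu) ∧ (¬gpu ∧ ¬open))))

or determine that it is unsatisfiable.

The formula is unsatisfiable.

Case fan = True: the formula simplifies to ((¬valve ∧ (alarm ∨ (¬gpu ∧ open))) ↔ (¬alarm ∨ valve)) ∧ ((open ↔ ¬alarm) ↔ (gpu ∧ (¬gpu ∧ ¬open))).
  valve = True: the conjunct (¬valve ∧ (alarm ∨ (¬gpu ∧ open))) ↔ (¬alarm ∨ valve) becomes (False ∧ (alarm ∨ (¬gpu ∧ open))) ↔ (¬alarm ∨ True) = False.
  valve = False: simplifies to ((alarm ∨ (¬gpu ∧ open)) ↔ ¬alarm) ∧ ((open ↔ ¬alarm) ↔ (gpu ∧ (¬gpu ∧ ¬open))).
    alarm = True: the conjunct (alarm ∨ (¬gpu ∧ open)) ↔ ¬alarm becomes (True ∨ (¬gpu ∧ open)) ↔ ¬True = False.
    alarm = False: simplifies to (¬gpu ∧ open) ∧ (open ↔ (gpu ∧ (¬gpu ∧ ¬open))).
      open = True: the conjunct open ↔ (gpu ∧ (¬gpu ∧ ¬open)) becomes True ↔ (gpu ∧ False) = False.
      open = False: the conjunct open is False.
Case fan = False: the conjunct ((open ↔ ¬alarm) ∨ ¬fan) ↔ ((fan ∧ gpu) ∧ (¬gpu ∧ ¬open)) becomes ((open ↔ ¬alarm) ∨ True) ↔ (False ∧ (¬gpu ∧ ¬open)) = False.
Both cases fail — unsatisfiable.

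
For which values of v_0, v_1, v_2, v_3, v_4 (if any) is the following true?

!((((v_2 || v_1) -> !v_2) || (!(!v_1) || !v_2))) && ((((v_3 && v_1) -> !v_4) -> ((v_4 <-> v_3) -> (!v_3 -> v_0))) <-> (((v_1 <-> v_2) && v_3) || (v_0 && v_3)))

v_0 = True, v_1 = False, v_2 = True, v_3 = True, v_4 = True

  !((((v_2 || v_1) -> !v_2) || (!(!v_1) || !v_2))) = True
    ((v_2 || v_1) -> !v_2) || (!(!v_1) || !v_2) = False
      (v_2 || v_1) -> !v_2 = False
        v_2 || v_1 = True
        !v_2 = False
      !(!v_1) || !v_2 = False
        !(!v_1) = False
          !v_1 = True
        !v_2 = False
  (((v_3 && v_1) -> !v_4) -> ((v_4 <-> v_3) -> (!v_3 -> v_0))) <-> (((v_1 <-> v_2) && v_3) || (v_0 && v_3)) = True
    ((v_3 && v_1) -> !v_4) -> ((v_4 <-> v_3) -> (!v_3 -> v_0)) = True
      (v_3 && v_1) -> !v_4 = True
        v_3 && v_1 = False
        !v_4 = False
      (v_4 <-> v_3) -> (!v_3 -> v_0) = True
        v_4 <-> v_3 = True
        !v_3 -> v_0 = True
          !v_3 = False
    ((v_1 <-> v_2) && v_3) || (v_0 && v_3) = True
      (v_1 <-> v_2) && v_3 = False
        v_1 <-> v_2 = False
      v_0 && v_3 = True
Both conjuncts True, so the formula holds.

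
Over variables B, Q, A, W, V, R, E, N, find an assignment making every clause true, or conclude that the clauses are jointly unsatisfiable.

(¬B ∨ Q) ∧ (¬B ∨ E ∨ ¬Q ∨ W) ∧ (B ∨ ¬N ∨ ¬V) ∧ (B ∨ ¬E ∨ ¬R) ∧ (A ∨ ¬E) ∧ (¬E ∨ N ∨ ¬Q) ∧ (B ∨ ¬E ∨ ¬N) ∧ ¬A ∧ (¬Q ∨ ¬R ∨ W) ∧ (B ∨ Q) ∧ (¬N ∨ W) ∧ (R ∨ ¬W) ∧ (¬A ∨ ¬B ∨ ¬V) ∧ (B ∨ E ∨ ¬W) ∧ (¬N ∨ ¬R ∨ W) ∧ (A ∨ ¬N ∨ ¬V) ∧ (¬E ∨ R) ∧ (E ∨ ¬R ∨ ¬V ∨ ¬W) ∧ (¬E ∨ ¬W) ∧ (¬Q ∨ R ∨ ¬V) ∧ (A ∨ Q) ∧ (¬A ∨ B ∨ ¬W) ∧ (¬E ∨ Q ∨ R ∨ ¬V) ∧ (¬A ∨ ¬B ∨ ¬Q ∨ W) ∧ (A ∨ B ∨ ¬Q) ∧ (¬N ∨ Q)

B = True, Q = True, A = False, W = True, V = False, R = True, E = False, N = True

Unit clause (¬A) forces A = False.
In (A ∨ Q) only Q is left, so Q = True.
In (A ∨ B ∨ ¬Q) only B is left, so B = True.
In (A ∨ ¬E) only ¬E is left, so E = False.
In (¬B ∨ E ∨ ¬Q ∨ W) only W is left, so W = True.
In (R ∨ ¬W) only R is left, so R = True.
In (E ∨ ¬R ∨ ¬V ∨ ¬W) only ¬V is left, so V = False.
Set N = True.
All clauses satisfied.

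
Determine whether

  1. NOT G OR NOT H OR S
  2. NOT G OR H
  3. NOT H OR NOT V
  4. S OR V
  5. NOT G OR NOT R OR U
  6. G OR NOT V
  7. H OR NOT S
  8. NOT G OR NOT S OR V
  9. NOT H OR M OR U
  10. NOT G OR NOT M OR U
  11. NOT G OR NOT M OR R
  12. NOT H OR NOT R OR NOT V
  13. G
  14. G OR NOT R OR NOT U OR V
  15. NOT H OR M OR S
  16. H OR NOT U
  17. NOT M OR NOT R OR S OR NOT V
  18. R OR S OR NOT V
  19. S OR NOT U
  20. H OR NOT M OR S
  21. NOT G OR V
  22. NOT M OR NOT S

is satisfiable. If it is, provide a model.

Unsatisfiable — no assignment works.

Case G = True:
  (NOT G OR H) forces H = True.
  (NOT G OR NOT H OR S) forces S = True.
  (NOT H OR NOT V) forces V = False.
  Clause (NOT G OR NOT S OR V) is falsified — contradiction.
Case G = False:
  Clause (G) is falsified — contradiction.
Both cases fail, so the formula is unsatisfiable.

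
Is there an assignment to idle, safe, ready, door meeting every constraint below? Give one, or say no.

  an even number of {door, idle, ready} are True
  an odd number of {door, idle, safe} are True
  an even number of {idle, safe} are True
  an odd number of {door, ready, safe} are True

Adding constraints 1, 3, 4 mod 2: every variable appears an even number of times on the left, so the left side is 0.
But the right sides sum to 1 (mod 2). 0 ≠ 1 — the system is inconsistent.

UNSATISFIABLE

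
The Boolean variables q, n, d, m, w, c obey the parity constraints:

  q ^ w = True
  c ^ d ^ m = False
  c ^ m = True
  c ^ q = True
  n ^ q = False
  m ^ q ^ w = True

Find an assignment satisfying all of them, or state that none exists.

q = False, n = False, d = True, m = False, w = True, c = True

q ^ w = F ^ T = True ✓
c ^ d ^ m = T ^ T ^ F = False ✓
c ^ m = T ^ F = True ✓
c ^ q = T ^ F = True ✓
n ^ q = F ^ F = False ✓
m ^ q ^ w = F ^ F ^ T = True ✓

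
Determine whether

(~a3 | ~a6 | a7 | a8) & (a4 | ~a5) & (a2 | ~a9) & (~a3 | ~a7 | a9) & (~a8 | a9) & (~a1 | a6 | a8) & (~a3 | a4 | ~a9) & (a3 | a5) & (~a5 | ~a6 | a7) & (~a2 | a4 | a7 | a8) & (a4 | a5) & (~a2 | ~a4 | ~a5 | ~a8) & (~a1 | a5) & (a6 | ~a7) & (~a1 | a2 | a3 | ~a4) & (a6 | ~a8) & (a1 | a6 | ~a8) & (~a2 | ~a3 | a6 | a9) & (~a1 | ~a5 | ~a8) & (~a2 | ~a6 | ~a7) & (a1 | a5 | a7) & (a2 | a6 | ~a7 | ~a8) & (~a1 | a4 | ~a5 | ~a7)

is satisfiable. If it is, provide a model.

a1: False, a2: False, a3: False, a4: True, a5: True, a6: True, a7: True, a8: False, a9: False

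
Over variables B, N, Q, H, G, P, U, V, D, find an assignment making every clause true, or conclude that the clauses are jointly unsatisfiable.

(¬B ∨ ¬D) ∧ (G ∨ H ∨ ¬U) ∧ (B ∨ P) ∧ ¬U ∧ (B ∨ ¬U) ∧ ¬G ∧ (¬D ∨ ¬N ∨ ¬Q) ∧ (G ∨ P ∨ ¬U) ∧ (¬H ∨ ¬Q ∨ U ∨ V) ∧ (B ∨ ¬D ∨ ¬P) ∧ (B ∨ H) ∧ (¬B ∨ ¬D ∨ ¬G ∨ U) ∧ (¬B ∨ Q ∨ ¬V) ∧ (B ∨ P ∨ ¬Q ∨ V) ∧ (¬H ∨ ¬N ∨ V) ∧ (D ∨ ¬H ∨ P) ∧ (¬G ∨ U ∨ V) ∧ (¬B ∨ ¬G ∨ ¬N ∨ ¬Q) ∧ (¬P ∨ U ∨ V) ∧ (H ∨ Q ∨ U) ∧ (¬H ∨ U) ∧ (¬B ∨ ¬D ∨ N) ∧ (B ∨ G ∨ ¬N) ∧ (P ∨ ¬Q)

Unit clause (¬U) forces U = False.
Unit clause (¬G) forces G = False.
In (¬H ∨ U) only ¬H is left, so H = False.
In (B ∨ H) only B is left, so B = True.
In (H ∨ Q ∨ U) only Q is left, so Q = True.
In (P ∨ ¬Q) only P is left, so P = True.
In (¬B ∨ ¬D) only ¬D is left, so D = False.
In (¬P ∨ U ∨ V) only V is left, so V = True.
Set N = True.
All clauses satisfied.

B: True; N: True; Q: True; H: False; G: False; P: True; U: False; V: True; D: False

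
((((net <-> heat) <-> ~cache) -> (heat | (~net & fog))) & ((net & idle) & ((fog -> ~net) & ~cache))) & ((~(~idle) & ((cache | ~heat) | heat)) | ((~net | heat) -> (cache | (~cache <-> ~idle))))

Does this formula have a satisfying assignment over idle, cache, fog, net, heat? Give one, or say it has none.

idle = True, cache = False, fog = False, net = True, heat = False

  (((net <-> heat) <-> ~cache) -> (heat | (~net & fog))) & ((net & idle) & ((fog -> ~net) & ~cache)) = True
    ((net <-> heat) <-> ~cache) -> (heat | (~net & fog)) = True
      (net <-> heat) <-> ~cache = False
        net <-> heat = False
        ~cache = True
      heat | (~net & fog) = False
        ~net & fog = False
          ~net = False
    (net & idle) & ((fog -> ~net) & ~cache) = True
      net & idle = True
      (fog -> ~net) & ~cache = True
        fog -> ~net = True
          ~net = False
        ~cache = True
  (~(~idle) & ((cache | ~heat) | heat)) | ((~net | heat) -> (cache | (~cache <-> ~idle))) = True
    ~(~idle) & ((cache | ~heat) | heat) = True
      ~(~idle) = True
        ~idle = False
      (cache | ~heat) | heat = True
        cache | ~heat = True
          ~heat = True
    (~net | heat) -> (cache | (~cache <-> ~idle)) = True
      ~net | heat = False
        ~net = False
      cache | (~cache <-> ~idle) = False
        ~cache <-> ~idle = False
          ~cache = True
          ~idle = False
Both conjuncts True, so the formula holds.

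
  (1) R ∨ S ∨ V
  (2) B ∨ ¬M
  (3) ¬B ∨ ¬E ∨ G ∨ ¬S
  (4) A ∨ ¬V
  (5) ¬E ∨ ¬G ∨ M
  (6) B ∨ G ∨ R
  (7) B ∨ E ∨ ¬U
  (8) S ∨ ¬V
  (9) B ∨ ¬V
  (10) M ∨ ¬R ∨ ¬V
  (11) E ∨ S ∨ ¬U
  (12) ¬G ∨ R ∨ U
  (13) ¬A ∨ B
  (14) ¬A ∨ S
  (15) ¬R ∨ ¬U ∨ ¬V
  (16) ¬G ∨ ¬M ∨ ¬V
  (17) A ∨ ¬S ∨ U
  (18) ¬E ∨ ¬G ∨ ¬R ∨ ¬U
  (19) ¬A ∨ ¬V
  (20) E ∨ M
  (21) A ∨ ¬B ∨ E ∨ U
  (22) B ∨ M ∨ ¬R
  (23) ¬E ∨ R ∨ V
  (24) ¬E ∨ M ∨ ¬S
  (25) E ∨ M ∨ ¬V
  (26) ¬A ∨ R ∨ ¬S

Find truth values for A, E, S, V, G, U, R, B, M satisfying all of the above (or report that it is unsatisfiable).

Set A = False.
  then (A ∨ ¬V) forces V = False.
Set E = True.
  then (¬E ∨ R ∨ V) forces R = True.
Try S = True:
  (A ∨ ¬S ∨ U) forces U = True.
  (¬E ∨ ¬G ∨ ¬R ∨ ¬U) forces G = False.
  (¬B ∨ ¬E ∨ G ∨ ¬S) forces B = False.
  (B ∨ ¬M) forces M = False.
  clause (B ∨ M ∨ ¬R) is falsified — backtrack.
So S = False.
Set G = True.
  then (¬E ∨ ¬G ∨ M) forces M = True.
  then (¬E ∨ ¬G ∨ ¬R ∨ ¬U) forces U = False.
  then (B ∨ ¬M) forces B = True.
All clauses satisfied.

A=F, E=T, S=F, V=F, G=T, U=F, R=T, B=T, M=T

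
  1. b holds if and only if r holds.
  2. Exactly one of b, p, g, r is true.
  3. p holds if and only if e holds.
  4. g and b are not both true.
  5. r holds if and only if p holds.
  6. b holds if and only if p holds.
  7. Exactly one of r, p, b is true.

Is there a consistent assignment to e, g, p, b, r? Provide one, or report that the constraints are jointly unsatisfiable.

No satisfying assignment exists.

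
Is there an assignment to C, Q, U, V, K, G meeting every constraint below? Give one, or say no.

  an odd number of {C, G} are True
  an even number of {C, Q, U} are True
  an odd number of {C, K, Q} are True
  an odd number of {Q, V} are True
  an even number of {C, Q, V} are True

C: True; Q: False; U: True; V: True; K: False; G: False

{C, G}: 1 true → odd ✓
{C, Q, U}: 2 true → even ✓
{C, K, Q}: 1 true → odd ✓
{Q, V}: 1 true → odd ✓
{C, Q, V}: 2 true → even ✓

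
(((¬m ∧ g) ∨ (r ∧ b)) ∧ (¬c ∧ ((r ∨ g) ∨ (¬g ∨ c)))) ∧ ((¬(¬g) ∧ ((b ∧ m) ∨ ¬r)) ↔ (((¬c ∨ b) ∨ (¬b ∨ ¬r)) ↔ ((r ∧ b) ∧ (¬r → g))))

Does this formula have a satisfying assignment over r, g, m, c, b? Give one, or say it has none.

r=T; g=T; m=T; c=F; b=T

  ((¬m ∧ g) ∨ (r ∧ b)) ∧ (¬c ∧ ((r ∨ g) ∨ (¬g ∨ c))) = True
    (¬m ∧ g) ∨ (r ∧ b) = True
      ¬m ∧ g = False
        ¬m = False
      r ∧ b = True
    ¬c ∧ ((r ∨ g) ∨ (¬g ∨ c)) = True
      ¬c = True
      (r ∨ g) ∨ (¬g ∨ c) = True
        r ∨ g = True
        ¬g ∨ c = False
          ¬g = False
  (¬(¬g) ∧ ((b ∧ m) ∨ ¬r)) ↔ (((¬c ∨ b) ∨ (¬b ∨ ¬r)) ↔ ((r ∧ b) ∧ (¬r → g))) = True
    ¬(¬g) ∧ ((b ∧ m) ∨ ¬r) = True
      ¬(¬g) = True
        ¬g = False
      (b ∧ m) ∨ ¬r = True
        b ∧ m = True
        ¬r = False
    ((¬c ∨ b) ∨ (¬b ∨ ¬r)) ↔ ((r ∧ b) ∧ (¬r → g)) = True
      (¬c ∨ b) ∨ (¬b ∨ ¬r) = True
        ¬c ∨ b = True
          ¬c = True
        ¬b ∨ ¬r = False
          ¬b = False
          ¬r = False
      (r ∧ b) ∧ (¬r → g) = True
        r ∧ b = True
        ¬r → g = True
          ¬r = False
Both conjuncts True, so the formula holds.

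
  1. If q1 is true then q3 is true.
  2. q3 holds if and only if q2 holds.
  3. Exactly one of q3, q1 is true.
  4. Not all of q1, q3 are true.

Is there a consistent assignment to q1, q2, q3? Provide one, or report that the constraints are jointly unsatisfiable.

q1 = False; q2 = True; q3 = True

  (1) q1=F ⇒ q3: vacuous ✓
  (2) q3=T, q2=T — same ✓
  (3) {q3, q1}: 1 true — exactly one ✓
  (4) {q1, q3}: 1/2 true — not all ✓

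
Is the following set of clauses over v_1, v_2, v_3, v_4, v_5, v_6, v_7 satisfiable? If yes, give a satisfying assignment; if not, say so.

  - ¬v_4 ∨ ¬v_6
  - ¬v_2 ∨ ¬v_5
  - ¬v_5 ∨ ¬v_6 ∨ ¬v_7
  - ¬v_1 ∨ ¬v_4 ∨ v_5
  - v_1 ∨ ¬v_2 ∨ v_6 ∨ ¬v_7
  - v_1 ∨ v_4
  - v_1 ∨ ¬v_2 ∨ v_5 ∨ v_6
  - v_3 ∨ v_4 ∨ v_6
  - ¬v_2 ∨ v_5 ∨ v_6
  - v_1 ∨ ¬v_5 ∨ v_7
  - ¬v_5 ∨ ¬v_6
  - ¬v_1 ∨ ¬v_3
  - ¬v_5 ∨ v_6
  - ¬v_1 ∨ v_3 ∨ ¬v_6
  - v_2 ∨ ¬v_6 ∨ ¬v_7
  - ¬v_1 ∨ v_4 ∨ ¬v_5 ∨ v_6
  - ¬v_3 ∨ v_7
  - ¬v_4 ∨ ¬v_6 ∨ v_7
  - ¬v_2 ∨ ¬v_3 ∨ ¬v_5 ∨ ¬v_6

Try v_1 = True:
  (¬v_1 ∨ ¬v_3) forces v_3 = False.
  (¬v_1 ∨ v_3 ∨ ¬v_6) forces v_6 = False.
  (v_3 ∨ v_4 ∨ v_6) forces v_4 = True.
  (¬v_1 ∨ ¬v_4 ∨ v_5) forces v_5 = True.
  clause (¬v_5 ∨ v_6) is falsified — backtrack.
So v_1 = False.
  then (v_1 ∨ v_4) forces v_4 = True.
  then (¬v_4 ∨ ¬v_6) forces v_6 = False.
  then (¬v_5 ∨ v_6) forces v_5 = False.
  then (v_1 ∨ ¬v_2 ∨ v_5 ∨ v_6) forces v_2 = False.
Set v_3 = False.
Set v_7 = False.
All clauses satisfied.

v_1=F, v_2=F, v_3=F, v_4=T, v_5=F, v_6=F, v_7=F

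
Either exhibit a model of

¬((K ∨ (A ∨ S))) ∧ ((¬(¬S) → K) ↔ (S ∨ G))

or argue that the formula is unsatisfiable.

K = False; A = False; G = True; S = False

  ¬((K ∨ (A ∨ S))) = True
    K ∨ (A ∨ S) = False
      A ∨ S = False
  (¬(¬S) → K) ↔ (S ∨ G) = True
    ¬(¬S) → K = True
      ¬(¬S) = False
        ¬S = True
    S ∨ G = True
Both conjuncts True, so the formula holds.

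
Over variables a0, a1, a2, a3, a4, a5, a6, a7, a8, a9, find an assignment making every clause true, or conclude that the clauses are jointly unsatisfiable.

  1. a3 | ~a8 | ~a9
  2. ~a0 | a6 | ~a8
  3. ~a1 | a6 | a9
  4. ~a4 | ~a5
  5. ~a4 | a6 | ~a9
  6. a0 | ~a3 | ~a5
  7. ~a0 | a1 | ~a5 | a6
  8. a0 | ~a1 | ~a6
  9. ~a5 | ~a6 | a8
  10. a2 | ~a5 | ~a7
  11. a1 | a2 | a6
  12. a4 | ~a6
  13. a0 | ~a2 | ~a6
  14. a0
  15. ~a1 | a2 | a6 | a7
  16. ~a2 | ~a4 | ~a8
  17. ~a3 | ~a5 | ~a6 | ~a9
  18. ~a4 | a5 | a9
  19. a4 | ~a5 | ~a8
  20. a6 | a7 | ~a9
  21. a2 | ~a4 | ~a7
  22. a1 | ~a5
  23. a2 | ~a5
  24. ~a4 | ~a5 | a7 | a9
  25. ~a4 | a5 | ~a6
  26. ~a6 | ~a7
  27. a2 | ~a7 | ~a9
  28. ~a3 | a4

a0 = True; a1 = True; a2 = True; a3 = False; a4 = False; a5 = False; a6 = False; a7 = True; a8 = False; a9 = True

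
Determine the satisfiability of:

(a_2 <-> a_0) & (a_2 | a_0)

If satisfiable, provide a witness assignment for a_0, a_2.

a_0 = True, a_2 = True

  a_2 <-> a_0 = True
  a_2 | a_0 = True
Both conjuncts True, so the formula holds.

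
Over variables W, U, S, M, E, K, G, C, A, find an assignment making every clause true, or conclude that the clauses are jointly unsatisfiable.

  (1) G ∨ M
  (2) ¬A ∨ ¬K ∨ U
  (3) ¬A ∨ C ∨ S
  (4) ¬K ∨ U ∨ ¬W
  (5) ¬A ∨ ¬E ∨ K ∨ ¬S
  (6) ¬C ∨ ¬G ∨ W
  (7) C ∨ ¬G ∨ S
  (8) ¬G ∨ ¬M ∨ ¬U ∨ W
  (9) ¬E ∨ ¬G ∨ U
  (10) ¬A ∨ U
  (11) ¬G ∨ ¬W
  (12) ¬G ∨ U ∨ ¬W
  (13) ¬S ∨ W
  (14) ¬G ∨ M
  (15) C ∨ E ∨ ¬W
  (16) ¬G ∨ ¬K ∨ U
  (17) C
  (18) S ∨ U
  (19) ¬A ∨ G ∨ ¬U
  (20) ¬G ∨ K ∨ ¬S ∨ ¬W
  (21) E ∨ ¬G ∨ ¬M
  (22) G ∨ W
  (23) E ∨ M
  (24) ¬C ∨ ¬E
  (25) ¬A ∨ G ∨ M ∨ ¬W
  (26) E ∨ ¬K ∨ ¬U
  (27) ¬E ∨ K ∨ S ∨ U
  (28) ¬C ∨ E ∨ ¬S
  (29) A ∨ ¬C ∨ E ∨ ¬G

Unit clause (C) forces C = True.
In (¬C ∨ ¬E) only ¬E is left, so E = False.
In (¬C ∨ E ∨ ¬S) only ¬S is left, so S = False.
In (S ∨ U) only U is left, so U = True.
In (E ∨ M) only M is left, so M = True.
In (E ∨ ¬K ∨ ¬U) only ¬K is left, so K = False.
In (E ∨ ¬G ∨ ¬M) only ¬G is left, so G = False.
In (G ∨ W) only W is left, so W = True.
In (¬A ∨ G ∨ ¬U) only ¬A is left, so A = False.
All clauses satisfied.

W: True, U: True, S: False, M: True, E: False, K: False, G: False, C: True, A: False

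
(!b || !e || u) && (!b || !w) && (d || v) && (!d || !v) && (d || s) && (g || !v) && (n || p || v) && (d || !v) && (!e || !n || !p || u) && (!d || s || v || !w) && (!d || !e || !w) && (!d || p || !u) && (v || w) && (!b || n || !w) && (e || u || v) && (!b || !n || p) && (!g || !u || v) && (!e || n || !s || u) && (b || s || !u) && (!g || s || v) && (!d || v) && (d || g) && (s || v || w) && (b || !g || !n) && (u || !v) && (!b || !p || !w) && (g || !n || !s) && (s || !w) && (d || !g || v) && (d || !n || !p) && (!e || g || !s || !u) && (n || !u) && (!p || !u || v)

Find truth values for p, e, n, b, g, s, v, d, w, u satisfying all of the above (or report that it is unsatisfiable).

No satisfying assignment exists.

Case v = True:
  (!d || !v) forces d = False.
  Clause (d || !v) is falsified — contradiction.
Case v = False:
  (d || v) forces d = True.
  Clause (!d || v) is falsified — contradiction.
Both cases fail, so the formula is unsatisfiable.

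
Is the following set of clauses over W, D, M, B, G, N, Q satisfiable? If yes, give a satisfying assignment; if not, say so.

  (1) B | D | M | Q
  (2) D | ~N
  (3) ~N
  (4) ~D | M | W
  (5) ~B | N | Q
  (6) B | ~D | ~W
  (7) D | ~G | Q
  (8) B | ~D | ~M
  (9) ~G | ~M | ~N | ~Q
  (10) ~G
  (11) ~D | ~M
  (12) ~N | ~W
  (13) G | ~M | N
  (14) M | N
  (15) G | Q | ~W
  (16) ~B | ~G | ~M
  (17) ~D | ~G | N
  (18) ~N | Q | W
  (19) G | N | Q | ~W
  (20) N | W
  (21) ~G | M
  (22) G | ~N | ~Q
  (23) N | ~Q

Unsatisfiable — no assignment works.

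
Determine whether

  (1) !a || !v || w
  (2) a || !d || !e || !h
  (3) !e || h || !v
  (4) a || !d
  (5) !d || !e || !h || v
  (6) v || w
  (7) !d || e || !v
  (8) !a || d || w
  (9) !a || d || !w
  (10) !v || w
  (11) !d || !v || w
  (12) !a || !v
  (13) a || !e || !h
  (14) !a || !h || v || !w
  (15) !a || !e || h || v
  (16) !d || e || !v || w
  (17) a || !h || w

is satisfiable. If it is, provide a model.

Set e = True.
Try w = False:
  (v || w) forces v = True.
  clause (!v || w) is falsified — backtrack.
So w = True.
Set v = False.
Set d = False.
  then (!a || d || !w) forces a = False.
  then (a || !e || !h) forces h = False.
All clauses satisfied.

e=T; w=T; v=F; d=F; h=F; a=F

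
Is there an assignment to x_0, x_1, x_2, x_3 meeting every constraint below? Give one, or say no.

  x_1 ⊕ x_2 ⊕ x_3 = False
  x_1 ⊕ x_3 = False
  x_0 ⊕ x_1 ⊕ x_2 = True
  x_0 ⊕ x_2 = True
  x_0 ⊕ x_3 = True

x_0: True, x_1: False, x_2: False, x_3: False

x_1 ⊕ x_2 ⊕ x_3 = F ⊕ F ⊕ F = False ✓
x_1 ⊕ x_3 = F ⊕ F = False ✓
x_0 ⊕ x_1 ⊕ x_2 = T ⊕ F ⊕ F = True ✓
x_0 ⊕ x_2 = T ⊕ F = True ✓
x_0 ⊕ x_3 = T ⊕ F = True ✓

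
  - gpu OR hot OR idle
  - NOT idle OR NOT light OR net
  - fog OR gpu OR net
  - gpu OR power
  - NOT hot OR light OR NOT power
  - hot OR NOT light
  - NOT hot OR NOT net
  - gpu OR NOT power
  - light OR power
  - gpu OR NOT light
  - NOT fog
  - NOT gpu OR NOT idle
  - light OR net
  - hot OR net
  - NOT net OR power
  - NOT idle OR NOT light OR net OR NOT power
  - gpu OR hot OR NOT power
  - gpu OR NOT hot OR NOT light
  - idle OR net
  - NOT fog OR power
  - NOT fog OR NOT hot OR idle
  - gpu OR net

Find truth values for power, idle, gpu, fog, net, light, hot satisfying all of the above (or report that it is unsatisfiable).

power = True, idle = False, gpu = True, fog = False, net = True, light = False, hot = False

Unit clause (NOT fog) forces fog = False.
Set power = True.
  then (gpu OR NOT power) forces gpu = True.
  then (NOT gpu OR NOT idle) forces idle = False.
  then (idle OR net) forces net = True.
  then (NOT hot OR NOT net) forces hot = False.
  then (hot OR NOT light) forces light = False.
All clauses satisfied.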